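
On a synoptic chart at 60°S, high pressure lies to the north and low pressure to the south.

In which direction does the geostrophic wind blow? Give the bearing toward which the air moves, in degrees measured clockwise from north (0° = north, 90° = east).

The pressure-gradient force points toward the south (bearing 180°).
Geostrophic balance: in the Southern Hemisphere the Coriolis force deflects motion to the left, so the geostrophic wind blows 90° to the left of the pressure-gradient force (low pressure on the right).
Rotating 180° by 90° counterclockwise gives 090° — the wind blows toward the east.

090°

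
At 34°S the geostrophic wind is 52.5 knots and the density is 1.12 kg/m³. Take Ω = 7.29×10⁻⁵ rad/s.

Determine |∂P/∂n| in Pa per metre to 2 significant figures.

Coriolis parameter at 34°S:
f = 2Ω sin φ = 2 × 7.29×10⁻⁵ × sin 34° = 8.15×10⁻⁵ s⁻¹
Wind speed in SI: 52.5 knots = 27.0 m/s
Geostrophic balance rearranged: |∂P/∂n| = f ρ V_g
|∂P/∂n| = 8.15×10⁻⁵ × 1.12 × 27.0 = 2.47×10⁻³ Pa/m

2.5×10⁻³ Pa/m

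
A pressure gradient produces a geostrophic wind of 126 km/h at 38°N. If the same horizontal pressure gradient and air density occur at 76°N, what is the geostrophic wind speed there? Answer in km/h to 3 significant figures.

With the same pressure gradient and density, V_g ∝ 1/f ∝ 1/sin φ.
V₂ = V₁ · sin φ₁ / sin φ₂ = 126 × sin 38° / sin 76°
V₂ = 126 × 0.6157/0.9703 = 79.9 km/h

79.9 km/h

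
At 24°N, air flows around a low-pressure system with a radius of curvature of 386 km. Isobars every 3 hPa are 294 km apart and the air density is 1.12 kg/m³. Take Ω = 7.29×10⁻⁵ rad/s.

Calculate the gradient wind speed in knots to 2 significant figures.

20 knots

Coriolis parameter at 24°N:
f = 2Ω sin φ = 2 × 7.29×10⁻⁵ × sin 24° = 5.93×10⁻⁵ s⁻¹
Pressure gradient: |∂P/∂n| = 300 Pa / 294000 m = 1.02×10⁻³ Pa/m
Geostrophic speed: V_g = |∂P/∂n|/(fρ) = 1.02×10⁻³/(5.93×10⁻⁵ × 1.12) = 15.4 m/s
Around a low, centrifugal force acts outward with Coriolis, so pressure-gradient force balances both:
(1/ρ)|∂P/∂n| = fV + V²/R  →  V² + fR·V − fR·V_g = 0
With fR = 5.93×10⁻⁵ × 386×10³ m = 22.9 m/s:
V = [−fR + √((fR)² + 4 fR V_g)]/2 = [−22.9 + √(22.9² + 4×22.9×15.4)]/2 = 10.5 m/s
Subgeostrophic (V < V_g = 15.4 m/s), as expected around a low.
Converting: 10.5 m/s × 1.944 = 20 knots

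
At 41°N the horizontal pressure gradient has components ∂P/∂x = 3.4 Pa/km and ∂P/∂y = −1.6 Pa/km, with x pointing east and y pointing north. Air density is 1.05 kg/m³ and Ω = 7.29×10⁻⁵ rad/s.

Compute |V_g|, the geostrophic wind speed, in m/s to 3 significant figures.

37.4 m/s

Coriolis parameter at 41°N:
f = 2Ω sin φ = 2 × 7.29×10⁻⁵ × sin 41° = 9.57×10⁻⁵ s⁻¹
Component geostrophic relations (x east, y north):
u_g = −(1/(fρ)) ∂P/∂y,  v_g = (1/(fρ)) ∂P/∂x
u_g = −(−1.6×10⁻³)/(9.57×10⁻⁵ × 1.05) = 15.9 m/s;  v_g = (3.4×10⁻³)/(9.57×10⁻⁵ × 1.05) = 33.9 m/s
|V_g| = √(u_g² + v_g²) = 37.4 m/s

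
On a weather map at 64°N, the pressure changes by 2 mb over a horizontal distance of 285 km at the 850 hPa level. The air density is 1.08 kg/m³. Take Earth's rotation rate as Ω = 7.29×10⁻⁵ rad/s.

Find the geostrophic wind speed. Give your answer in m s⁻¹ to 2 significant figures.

Coriolis parameter at 64°N:
f = 2Ω sin φ = 2 × 7.29×10⁻⁵ × sin 64° = 1.31×10⁻⁴ s⁻¹
Pressure gradient: |∂P/∂n| = 200 Pa / 285000 m = 7.02×10⁻⁴ Pa/m
Geostrophic balance (pressure-gradient force = Coriolis force):
V_g = (1/(fρ)) |∂P/∂n| = 7.02×10⁻⁴ / (1.31×10⁻⁴ × 1.08) = 4.96 m/s

5.0 m s⁻¹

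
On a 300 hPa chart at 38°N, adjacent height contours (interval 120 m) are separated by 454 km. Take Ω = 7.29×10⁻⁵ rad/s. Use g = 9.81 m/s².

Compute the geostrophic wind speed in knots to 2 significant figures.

56 knots

Coriolis parameter at 38°N:
f = 2Ω sin φ = 2 × 7.29×10⁻⁵ × sin 38° = 8.98×10⁻⁵ s⁻¹
Height gradient: |∂Z/∂n| = 120 m / 454000 m = 2.64×10⁻⁴
On a pressure surface, geostrophic balance gives V_g = (g/f)|∂Z/∂n|:
V_g = 9.81 × 2.64×10⁻⁴ / 8.98×10⁻⁵ = 28.9 m/s
Converting: 28.9 m/s × 1.944 = 56 knots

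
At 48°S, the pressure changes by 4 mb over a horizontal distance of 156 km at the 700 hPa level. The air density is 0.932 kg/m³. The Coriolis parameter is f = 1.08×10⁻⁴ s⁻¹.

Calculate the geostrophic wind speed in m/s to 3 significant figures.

Pressure gradient: |∂P/∂n| = 400 Pa / 156000 m = 2.56×10⁻³ Pa/m
Geostrophic balance (pressure-gradient force = Coriolis force):
V_g = (1/(fρ)) |∂P/∂n| = 2.56×10⁻³ / (1.08×10⁻⁴ × 0.932) = 25.5 m/s

25.5 m/s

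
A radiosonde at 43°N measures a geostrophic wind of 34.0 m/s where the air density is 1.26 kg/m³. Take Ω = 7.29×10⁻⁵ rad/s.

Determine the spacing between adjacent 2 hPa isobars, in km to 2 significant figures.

Coriolis parameter at 43°N:
f = 2Ω sin φ = 2 × 7.29×10⁻⁵ × sin 43° = 9.94×10⁻⁵ s⁻¹
Geostrophic balance rearranged: |∂P/∂n| = f ρ V_g
|∂P/∂n| = 9.94×10⁻⁵ × 1.26 × 34.0 = 4.26×10⁻³ Pa/m
Isobar spacing: Δn = ΔP/|∂P/∂n| = 200 Pa / 4.26×10⁻³ Pa/m = 46950 m ≈ 47 km

47 km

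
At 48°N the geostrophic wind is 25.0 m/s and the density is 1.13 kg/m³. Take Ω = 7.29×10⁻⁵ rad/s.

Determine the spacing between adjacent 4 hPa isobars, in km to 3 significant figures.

131 km

Coriolis parameter at 48°N:
f = 2Ω sin φ = 2 × 7.29×10⁻⁵ × sin 48° = 1.08×10⁻⁴ s⁻¹
Geostrophic balance rearranged: |∂P/∂n| = f ρ V_g
|∂P/∂n| = 1.08×10⁻⁴ × 1.13 × 25.0 = 3.06×10⁻³ Pa/m
Isobar spacing: Δn = ΔP/|∂P/∂n| = 400 Pa / 3.06×10⁻³ Pa/m = 130680 m ≈ 131 km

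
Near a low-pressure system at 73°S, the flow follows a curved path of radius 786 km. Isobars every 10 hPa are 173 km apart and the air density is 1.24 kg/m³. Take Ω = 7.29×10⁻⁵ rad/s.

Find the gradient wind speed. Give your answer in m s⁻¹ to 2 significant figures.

27 m s⁻¹

Coriolis parameter at 73°S:
f = 2Ω sin φ = 2 × 7.29×10⁻⁵ × sin 73° = 1.39×10⁻⁴ s⁻¹
Pressure gradient: |∂P/∂n| = 1000 Pa / 173000 m = 5.78×10⁻³ Pa/m
Geostrophic speed: V_g = |∂P/∂n|/(fρ) = 5.78×10⁻³/(1.39×10⁻⁴ × 1.24) = 33.4 m/s
Around a low, centrifugal force acts outward with Coriolis, so pressure-gradient force balances both:
(1/ρ)|∂P/∂n| = fV + V²/R  →  V² + fR·V − fR·V_g = 0
With fR = 1.39×10⁻⁴ × 786×10³ m = 110 m/s:
V = [−fR + √((fR)² + 4 fR V_g)]/2 = [−110 + √(110² + 4×110×33.4)]/2 = 26.9 m/s
Subgeostrophic (V < V_g = 33.4 m/s), as expected around a low.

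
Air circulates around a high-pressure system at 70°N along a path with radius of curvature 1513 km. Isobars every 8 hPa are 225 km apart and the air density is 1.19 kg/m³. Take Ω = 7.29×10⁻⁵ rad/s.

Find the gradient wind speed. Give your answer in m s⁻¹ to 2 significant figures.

Coriolis parameter at 70°N:
f = 2Ω sin φ = 2 × 7.29×10⁻⁵ × sin 70° = 1.37×10⁻⁴ s⁻¹
Pressure gradient: |∂P/∂n| = 800 Pa / 225000 m = 3.56×10⁻³ Pa/m
Geostrophic speed: V_g = |∂P/∂n|/(fρ) = 3.56×10⁻³/(1.37×10⁻⁴ × 1.19) = 21.8 m/s
Around a high, pressure-gradient force acts outward with centrifugal, so Coriolis balances both:
fV = (1/ρ)|∂P/∂n| + V²/R  →  V² − fR·V + fR·V_g = 0
With fR = 1.37×10⁻⁴ × 1513×10³ m = 207 m/s:
V = [fR − √((fR)² − 4 fR V_g)]/2 = [207 − √(207² − 4×207×21.8)]/2 = 24.8 m/s
Supergeostrophic (V > V_g = 21.8 m/s), as expected around a high.

25 m s⁻¹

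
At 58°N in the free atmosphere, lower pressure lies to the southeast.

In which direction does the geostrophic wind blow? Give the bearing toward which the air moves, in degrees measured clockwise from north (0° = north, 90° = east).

The pressure-gradient force points toward the southeast (bearing 135°).
Geostrophic balance: in the Northern Hemisphere the Coriolis force deflects motion to the right, so the geostrophic wind blows 90° to the right of the pressure-gradient force (low pressure on the left).
Rotating 135° by 90° clockwise gives 225° — the wind blows toward the southwest.

225°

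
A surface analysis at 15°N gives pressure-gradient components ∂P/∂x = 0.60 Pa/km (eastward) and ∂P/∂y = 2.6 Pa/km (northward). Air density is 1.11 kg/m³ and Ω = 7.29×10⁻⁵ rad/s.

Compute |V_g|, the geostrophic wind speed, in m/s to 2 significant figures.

Coriolis parameter at 15°N:
f = 2Ω sin φ = 2 × 7.29×10⁻⁵ × sin 15° = 3.77×10⁻⁵ s⁻¹
Component geostrophic relations (x east, y north):
u_g = −(1/(fρ)) ∂P/∂y,  v_g = (1/(fρ)) ∂P/∂x
u_g = −(2.6×10⁻³)/(3.77×10⁻⁵ × 1.11) = −62.1 m/s;  v_g = (0.60×10⁻³)/(3.77×10⁻⁵ × 1.11) = 14.3 m/s
|V_g| = √(u_g² + v_g²) = 63.7 m/s

64 m/s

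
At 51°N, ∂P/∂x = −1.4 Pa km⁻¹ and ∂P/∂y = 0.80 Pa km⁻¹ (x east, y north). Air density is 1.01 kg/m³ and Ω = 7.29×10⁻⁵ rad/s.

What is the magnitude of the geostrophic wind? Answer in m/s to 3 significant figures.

Coriolis parameter at 51°N:
f = 2Ω sin φ = 2 × 7.29×10⁻⁵ × sin 51° = 1.13×10⁻⁴ s⁻¹
Component geostrophic relations (x east, y north):
u_g = −(1/(fρ)) ∂P/∂y,  v_g = (1/(fρ)) ∂P/∂x
u_g = −(0.80×10⁻³)/(1.13×10⁻⁴ × 1.01) = −6.99 m/s;  v_g = (−1.4×10⁻³)/(1.13×10⁻⁴ × 1.01) = −12.2 m/s
|V_g| = √(u_g² + v_g²) = 14.1 m/s

14.1 m/s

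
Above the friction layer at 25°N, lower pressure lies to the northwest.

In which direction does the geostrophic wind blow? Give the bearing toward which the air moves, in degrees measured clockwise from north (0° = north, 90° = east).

045°

The pressure-gradient force points toward the northwest (bearing 315°).
Geostrophic balance: in the Northern Hemisphere the Coriolis force deflects motion to the right, so the geostrophic wind blows 90° to the right of the pressure-gradient force (low pressure on the left).
Rotating 315° by 90° clockwise gives 045° — the wind blows toward the northeast.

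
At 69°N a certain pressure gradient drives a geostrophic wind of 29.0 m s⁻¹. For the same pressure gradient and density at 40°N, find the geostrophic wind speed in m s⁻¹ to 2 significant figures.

42 m s⁻¹

With the same pressure gradient and density, V_g ∝ 1/f ∝ 1/sin φ.
V₂ = V₁ · sin φ₁ / sin φ₂ = 29.0 × sin 69° / sin 40°
V₂ = 29.0 × 0.9336/0.6428 = 42 m s⁻¹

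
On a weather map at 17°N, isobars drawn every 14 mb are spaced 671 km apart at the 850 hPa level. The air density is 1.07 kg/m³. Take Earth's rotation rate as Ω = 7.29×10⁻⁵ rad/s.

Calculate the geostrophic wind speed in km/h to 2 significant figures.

160 km/h

Coriolis parameter at 17°N:
f = 2Ω sin φ = 2 × 7.29×10⁻⁵ × sin 17° = 4.26×10⁻⁵ s⁻¹
Pressure gradient: |∂P/∂n| = 1400 Pa / 671000 m = 2.09×10⁻³ Pa/m
Geostrophic balance (pressure-gradient force = Coriolis force):
V_g = (1/(fρ)) |∂P/∂n| = 2.09×10⁻³ / (4.26×10⁻⁵ × 1.07) = 45.7 m/s
Converting: 45.7 m/s × 3.6 = 160 km/h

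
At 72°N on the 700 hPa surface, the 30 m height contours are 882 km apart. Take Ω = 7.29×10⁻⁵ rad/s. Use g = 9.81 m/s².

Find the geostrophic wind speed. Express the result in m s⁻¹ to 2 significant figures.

Coriolis parameter at 72°N:
f = 2Ω sin φ = 2 × 7.29×10⁻⁵ × sin 72° = 1.39×10⁻⁴ s⁻¹
Height gradient: |∂Z/∂n| = 30 m / 882000 m = 3.40×10⁻⁵
On a pressure surface, geostrophic balance gives V_g = (g/f)|∂Z/∂n|:
V_g = 9.81 × 3.40×10⁻⁵ / 1.39×10⁻⁴ = 2.41 m/s

2.4 m s⁻¹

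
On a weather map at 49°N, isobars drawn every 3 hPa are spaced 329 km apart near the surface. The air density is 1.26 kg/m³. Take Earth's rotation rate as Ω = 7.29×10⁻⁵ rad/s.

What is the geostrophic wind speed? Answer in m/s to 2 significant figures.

Coriolis parameter at 49°N:
f = 2Ω sin φ = 2 × 7.29×10⁻⁵ × sin 49° = 1.10×10⁻⁴ s⁻¹
Pressure gradient: |∂P/∂n| = 300 Pa / 329000 m = 9.12×10⁻⁴ Pa/m
Geostrophic balance (pressure-gradient force = Coriolis force):
V_g = (1/(fρ)) |∂P/∂n| = 9.12×10⁻⁴ / (1.10×10⁻⁴ × 1.26) = 6.58 m/s

6.6 m/s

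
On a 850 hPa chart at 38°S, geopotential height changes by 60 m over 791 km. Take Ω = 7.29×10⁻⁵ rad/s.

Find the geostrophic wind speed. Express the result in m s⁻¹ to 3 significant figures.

8.29 m s⁻¹

Coriolis parameter at 38°S:
f = 2Ω sin φ = 2 × 7.29×10⁻⁵ × sin 38° = 8.98×10⁻⁵ s⁻¹
Height gradient: |∂Z/∂n| = 60 m / 791000 m = 7.59×10⁻⁵
On a pressure surface, geostrophic balance gives V_g = (g/f)|∂Z/∂n|:
V_g = 9.81 × 7.59×10⁻⁵ / 8.98×10⁻⁵ = 8.29 m/s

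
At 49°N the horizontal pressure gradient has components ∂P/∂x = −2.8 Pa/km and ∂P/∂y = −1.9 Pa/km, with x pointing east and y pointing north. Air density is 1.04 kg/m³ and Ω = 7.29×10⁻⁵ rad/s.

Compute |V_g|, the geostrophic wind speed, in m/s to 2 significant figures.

30 m/s

Coriolis parameter at 49°N:
f = 2Ω sin φ = 2 × 7.29×10⁻⁵ × sin 49° = 1.10×10⁻⁴ s⁻¹
Component geostrophic relations (x east, y north):
u_g = −(1/(fρ)) ∂P/∂y,  v_g = (1/(fρ)) ∂P/∂x
u_g = −(−1.9×10⁻³)/(1.10×10⁻⁴ × 1.04) = 16.6 m/s;  v_g = (−2.8×10⁻³)/(1.10×10⁻⁴ × 1.04) = −24.5 m/s
|V_g| = √(u_g² + v_g²) = 29.6 m/s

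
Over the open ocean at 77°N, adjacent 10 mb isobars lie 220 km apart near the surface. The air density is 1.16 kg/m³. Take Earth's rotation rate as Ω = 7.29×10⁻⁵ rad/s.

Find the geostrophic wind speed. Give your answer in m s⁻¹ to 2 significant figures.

28 m s⁻¹

Coriolis parameter at 77°N:
f = 2Ω sin φ = 2 × 7.29×10⁻⁵ × sin 77° = 1.42×10⁻⁴ s⁻¹
Pressure gradient: |∂P/∂n| = 1000 Pa / 220000 m = 4.55×10⁻³ Pa/m
Geostrophic balance (pressure-gradient force = Coriolis force):
V_g = (1/(fρ)) |∂P/∂n| = 4.55×10⁻³ / (1.42×10⁻⁴ × 1.16) = 27.6 m/s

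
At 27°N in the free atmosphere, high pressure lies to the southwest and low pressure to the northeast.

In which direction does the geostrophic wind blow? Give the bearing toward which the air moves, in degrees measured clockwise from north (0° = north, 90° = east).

The pressure-gradient force points toward the northeast (bearing 045°).
Geostrophic balance: in the Northern Hemisphere the Coriolis force deflects motion to the right, so the geostrophic wind blows 90° to the right of the pressure-gradient force (low pressure on the left).
Rotating 045° by 90° clockwise gives 135° — the wind blows toward the southeast.

135°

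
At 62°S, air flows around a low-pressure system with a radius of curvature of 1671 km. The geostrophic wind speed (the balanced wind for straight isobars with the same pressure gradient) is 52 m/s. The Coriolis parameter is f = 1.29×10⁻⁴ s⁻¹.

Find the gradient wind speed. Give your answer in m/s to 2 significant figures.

Around a low, centrifugal force acts outward with Coriolis, so pressure-gradient force balances both:
(1/ρ)|∂P/∂n| = fV + V²/R  →  V² + fR·V − fR·V_g = 0
With fR = 1.29×10⁻⁴ × 1671×10³ m = 216 m/s:
V = [−fR + √((fR)² + 4 fR V_g)]/2 = [−216 + √(216² + 4×216×52)]/2 = 43.3 m/s
Subgeostrophic (V < V_g = 52 m/s), as expected around a low.

43 m/s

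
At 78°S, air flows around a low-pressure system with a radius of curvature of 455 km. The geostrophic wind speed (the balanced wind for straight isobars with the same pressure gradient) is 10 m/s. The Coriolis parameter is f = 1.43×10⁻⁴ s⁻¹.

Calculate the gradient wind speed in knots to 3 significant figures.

17.1 knots

Around a low, centrifugal force acts outward with Coriolis, so pressure-gradient force balances both:
(1/ρ)|∂P/∂n| = fV + V²/R  →  V² + fR·V − fR·V_g = 0
With fR = 1.43×10⁻⁴ × 455×10³ m = 65.1 m/s:
V = [−fR + √((fR)² + 4 fR V_g)]/2 = [−65.1 + √(65.1² + 4×65.1×10)]/2 = 8.81 m/s
Subgeostrophic (V < V_g = 10 m/s), as expected around a low.
Converting: 8.81 m/s × 1.944 = 17.1 knots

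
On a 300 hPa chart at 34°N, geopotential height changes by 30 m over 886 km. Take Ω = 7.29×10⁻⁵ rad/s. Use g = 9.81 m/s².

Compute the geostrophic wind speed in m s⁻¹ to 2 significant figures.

Coriolis parameter at 34°N:
f = 2Ω sin φ = 2 × 7.29×10⁻⁵ × sin 34° = 8.15×10⁻⁵ s⁻¹
Height gradient: |∂Z/∂n| = 30 m / 886000 m = 3.39×10⁻⁵
On a pressure surface, geostrophic balance gives V_g = (g/f)|∂Z/∂n|:
V_g = 9.81 × 3.39×10⁻⁵ / 8.15×10⁻⁵ = 4.07 m/s

4.1 m s⁻¹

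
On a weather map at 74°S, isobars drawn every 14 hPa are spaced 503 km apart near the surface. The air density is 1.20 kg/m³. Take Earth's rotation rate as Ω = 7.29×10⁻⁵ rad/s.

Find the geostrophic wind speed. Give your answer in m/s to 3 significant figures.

Coriolis parameter at 74°S:
f = 2Ω sin φ = 2 × 7.29×10⁻⁵ × sin 74° = 1.40×10⁻⁴ s⁻¹
Pressure gradient: |∂P/∂n| = 1400 Pa / 503000 m = 2.78×10⁻³ Pa/m
Geostrophic balance (pressure-gradient force = Coriolis force):
V_g = (1/(fρ)) |∂P/∂n| = 2.78×10⁻³ / (1.40×10⁻⁴ × 1.20) = 16.5 m/s

16.5 m/s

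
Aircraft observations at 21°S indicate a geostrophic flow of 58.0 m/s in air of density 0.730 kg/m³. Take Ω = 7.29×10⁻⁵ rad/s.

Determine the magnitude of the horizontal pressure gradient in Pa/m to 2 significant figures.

2.2×10⁻³ Pa/m

Coriolis parameter at 21°S:
f = 2Ω sin φ = 2 × 7.29×10⁻⁵ × sin 21° = 5.23×10⁻⁵ s⁻¹
Geostrophic balance rearranged: |∂P/∂n| = f ρ V_g
|∂P/∂n| = 5.23×10⁻⁵ × 0.730 × 58.0 = 2.21×10⁻³ Pa/m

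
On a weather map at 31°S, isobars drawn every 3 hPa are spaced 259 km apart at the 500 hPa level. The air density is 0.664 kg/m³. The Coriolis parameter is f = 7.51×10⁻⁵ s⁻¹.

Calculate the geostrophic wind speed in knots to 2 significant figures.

Pressure gradient: |∂P/∂n| = 300 Pa / 259000 m = 1.16×10⁻³ Pa/m
Geostrophic balance (pressure-gradient force = Coriolis force):
V_g = (1/(fρ)) |∂P/∂n| = 1.16×10⁻³ / (7.51×10⁻⁵ × 0.664) = 23.2 m/s
Converting: 23.2 m/s × 1.944 = 45 knots

45 knots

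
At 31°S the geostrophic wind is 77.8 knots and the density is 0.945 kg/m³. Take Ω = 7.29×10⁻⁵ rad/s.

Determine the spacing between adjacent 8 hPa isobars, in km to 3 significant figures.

Coriolis parameter at 31°S:
f = 2Ω sin φ = 2 × 7.29×10⁻⁵ × sin 31° = 7.51×10⁻⁵ s⁻¹
Wind speed in SI: 77.8 knots = 40.0 m/s
Geostrophic balance rearranged: |∂P/∂n| = f ρ V_g
|∂P/∂n| = 7.51×10⁻⁵ × 0.945 × 40.0 = 2.84×10⁻³ Pa/m
Isobar spacing: Δn = ΔP/|∂P/∂n| = 800 Pa / 2.84×10⁻³ Pa/m = 281672 m ≈ 282 km

282 km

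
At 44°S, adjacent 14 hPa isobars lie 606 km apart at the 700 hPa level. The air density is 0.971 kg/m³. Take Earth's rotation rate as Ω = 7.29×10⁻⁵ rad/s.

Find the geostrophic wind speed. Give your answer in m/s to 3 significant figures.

Coriolis parameter at 44°S:
f = 2Ω sin φ = 2 × 7.29×10⁻⁵ × sin 44° = 1.01×10⁻⁴ s⁻¹
Pressure gradient: |∂P/∂n| = 1400 Pa / 606000 m = 2.31×10⁻³ Pa/m
Geostrophic balance (pressure-gradient force = Coriolis force):
V_g = (1/(fρ)) |∂P/∂n| = 2.31×10⁻³ / (1.01×10⁻⁴ × 0.971) = 23.5 m/s

23.5 m/s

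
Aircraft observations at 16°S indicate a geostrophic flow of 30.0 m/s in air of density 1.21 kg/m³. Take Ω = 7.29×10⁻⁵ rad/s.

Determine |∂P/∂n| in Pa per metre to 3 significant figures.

Coriolis parameter at 16°S:
f = 2Ω sin φ = 2 × 7.29×10⁻⁵ × sin 16° = 4.02×10⁻⁵ s⁻¹
Geostrophic balance rearranged: |∂P/∂n| = f ρ V_g
|∂P/∂n| = 4.02×10⁻⁵ × 1.21 × 30.0 = 1.46×10⁻³ Pa/m

1.46×10⁻³ Pa/m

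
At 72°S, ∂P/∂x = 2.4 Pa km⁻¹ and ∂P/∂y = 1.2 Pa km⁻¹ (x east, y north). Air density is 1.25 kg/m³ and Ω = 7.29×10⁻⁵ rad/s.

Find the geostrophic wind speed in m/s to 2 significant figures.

Coriolis parameter at 72°S:
f = 2Ω sin φ = 2 × 7.29×10⁻⁵ × sin 72° = 1.39×10⁻⁴ s⁻¹
In the Southern Hemisphere f is negative: f = −1.39×10⁻⁴ s⁻¹.
Component geostrophic relations (x east, y north):
u_g = −(1/(fρ)) ∂P/∂y,  v_g = (1/(fρ)) ∂P/∂x
u_g = −(1.2×10⁻³)/(−1.39×10⁻⁴ × 1.25) = 6.92 m/s;  v_g = (2.4×10⁻³)/(−1.39×10⁻⁴ × 1.25) = −13.8 m/s
|V_g| = √(u_g² + v_g²) = 15.5 m/s

15 m/s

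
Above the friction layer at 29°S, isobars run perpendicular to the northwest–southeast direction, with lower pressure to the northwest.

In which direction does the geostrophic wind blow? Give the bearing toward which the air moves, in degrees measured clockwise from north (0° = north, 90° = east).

The pressure-gradient force points toward the northwest (bearing 315°).
Geostrophic balance: in the Southern Hemisphere the Coriolis force deflects motion to the left, so the geostrophic wind blows 90° to the left of the pressure-gradient force (low pressure on the right).
Rotating 315° by 90° counterclockwise gives 225° — the wind blows toward the southwest.

225°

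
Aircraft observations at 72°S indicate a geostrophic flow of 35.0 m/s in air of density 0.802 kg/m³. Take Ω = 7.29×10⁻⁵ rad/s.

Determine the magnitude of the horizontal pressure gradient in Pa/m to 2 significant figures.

Coriolis parameter at 72°S:
f = 2Ω sin φ = 2 × 7.29×10⁻⁵ × sin 72° = 1.39×10⁻⁴ s⁻¹
Geostrophic balance rearranged: |∂P/∂n| = f ρ V_g
|∂P/∂n| = 1.39×10⁻⁴ × 0.802 × 35.0 = 3.89×10⁻³ Pa/m

3.9×10⁻³ Pa/m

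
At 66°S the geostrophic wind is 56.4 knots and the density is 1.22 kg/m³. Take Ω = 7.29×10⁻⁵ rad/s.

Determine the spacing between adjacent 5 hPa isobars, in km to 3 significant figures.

106 km

Coriolis parameter at 66°S:
f = 2Ω sin φ = 2 × 7.29×10⁻⁵ × sin 66° = 1.33×10⁻⁴ s⁻¹
Wind speed in SI: 56.4 knots = 29.0 m/s
Geostrophic balance rearranged: |∂P/∂n| = f ρ V_g
|∂P/∂n| = 1.33×10⁻⁴ × 1.22 × 29.0 = 4.71×10⁻³ Pa/m
Isobar spacing: Δn = ΔP/|∂P/∂n| = 500 Pa / 4.71×10⁻³ Pa/m = 106049 m ≈ 106 km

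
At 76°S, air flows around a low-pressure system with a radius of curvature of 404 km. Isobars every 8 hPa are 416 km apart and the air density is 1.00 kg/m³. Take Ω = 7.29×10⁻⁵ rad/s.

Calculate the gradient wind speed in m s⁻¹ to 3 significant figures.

Coriolis parameter at 76°S:
f = 2Ω sin φ = 2 × 7.29×10⁻⁵ × sin 76° = 1.41×10⁻⁴ s⁻¹
Pressure gradient: |∂P/∂n| = 800 Pa / 416000 m = 1.92×10⁻³ Pa/m
Geostrophic speed: V_g = |∂P/∂n|/(fρ) = 1.92×10⁻³/(1.41×10⁻⁴ × 1.00) = 13.6 m/s
Around a low, centrifugal force acts outward with Coriolis, so pressure-gradient force balances both:
(1/ρ)|∂P/∂n| = fV + V²/R  →  V² + fR·V − fR·V_g = 0
With fR = 1.41×10⁻⁴ × 404×10³ m = 57.2 m/s:
V = [−fR + √((fR)² + 4 fR V_g)]/2 = [−57.2 + √(57.2² + 4×57.2×13.6)]/2 = 11.3 m/s
Subgeostrophic (V < V_g = 13.6 m/s), as expected around a low.

11.3 m s⁻¹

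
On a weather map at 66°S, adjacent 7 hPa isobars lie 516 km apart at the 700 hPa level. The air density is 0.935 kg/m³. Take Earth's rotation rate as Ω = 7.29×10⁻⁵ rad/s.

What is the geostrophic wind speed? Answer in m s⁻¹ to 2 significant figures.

11 m s⁻¹

Coriolis parameter at 66°S:
f = 2Ω sin φ = 2 × 7.29×10⁻⁵ × sin 66° = 1.33×10⁻⁴ s⁻¹
Pressure gradient: |∂P/∂n| = 700 Pa / 516000 m = 1.36×10⁻³ Pa/m
Geostrophic balance (pressure-gradient force = Coriolis force):
V_g = (1/(fρ)) |∂P/∂n| = 1.36×10⁻³ / (1.33×10⁻⁴ × 0.935) = 10.9 m/s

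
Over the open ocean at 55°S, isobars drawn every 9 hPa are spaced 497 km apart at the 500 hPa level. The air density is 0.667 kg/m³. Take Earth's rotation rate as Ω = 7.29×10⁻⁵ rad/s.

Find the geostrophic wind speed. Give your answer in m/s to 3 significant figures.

22.7 m/s

Coriolis parameter at 55°S:
f = 2Ω sin φ = 2 × 7.29×10⁻⁵ × sin 55° = 1.19×10⁻⁴ s⁻¹
Pressure gradient: |∂P/∂n| = 900 Pa / 497000 m = 1.81×10⁻³ Pa/m
Geostrophic balance (pressure-gradient force = Coriolis force):
V_g = (1/(fρ)) |∂P/∂n| = 1.81×10⁻³ / (1.19×10⁻⁴ × 0.667) = 22.7 m/s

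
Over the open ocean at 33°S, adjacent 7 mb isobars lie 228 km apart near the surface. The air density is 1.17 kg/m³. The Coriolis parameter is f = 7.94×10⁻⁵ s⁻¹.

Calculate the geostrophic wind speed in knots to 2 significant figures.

Pressure gradient: |∂P/∂n| = 700 Pa / 228000 m = 3.07×10⁻³ Pa/m
Geostrophic balance (pressure-gradient force = Coriolis force):
V_g = (1/(fρ)) |∂P/∂n| = 3.07×10⁻³ / (7.94×10⁻⁵ × 1.17) = 33.0 m/s
Converting: 33.0 m/s × 1.944 = 64 knots

64 knots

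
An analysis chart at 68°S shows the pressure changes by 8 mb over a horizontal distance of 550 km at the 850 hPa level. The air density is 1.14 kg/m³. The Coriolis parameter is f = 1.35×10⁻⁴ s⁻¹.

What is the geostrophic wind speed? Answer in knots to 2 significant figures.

18 knots

Pressure gradient: |∂P/∂n| = 800 Pa / 550000 m = 1.45×10⁻³ Pa/m
Geostrophic balance (pressure-gradient force = Coriolis force):
V_g = (1/(fρ)) |∂P/∂n| = 1.45×10⁻³ / (1.35×10⁻⁴ × 1.14) = 9.45 m/s
Converting: 9.45 m/s × 1.944 = 18 knots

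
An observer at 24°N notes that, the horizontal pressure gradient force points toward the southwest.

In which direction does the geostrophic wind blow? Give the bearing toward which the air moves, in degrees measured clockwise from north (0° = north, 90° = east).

315°

The pressure-gradient force points toward the southwest (bearing 225°).
Geostrophic balance: in the Northern Hemisphere the Coriolis force deflects motion to the right, so the geostrophic wind blows 90° to the right of the pressure-gradient force (low pressure on the left).
Rotating 225° by 90° clockwise gives 315° — the wind blows toward the northwest.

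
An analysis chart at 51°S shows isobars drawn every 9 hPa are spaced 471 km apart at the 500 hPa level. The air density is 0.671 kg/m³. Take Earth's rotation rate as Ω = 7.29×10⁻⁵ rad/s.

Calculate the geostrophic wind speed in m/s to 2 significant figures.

25 m/s

Coriolis parameter at 51°S:
f = 2Ω sin φ = 2 × 7.29×10⁻⁵ × sin 51° = 1.13×10⁻⁴ s⁻¹
Pressure gradient: |∂P/∂n| = 900 Pa / 471000 m = 1.91×10⁻³ Pa/m
Geostrophic balance (pressure-gradient force = Coriolis force):
V_g = (1/(fρ)) |∂P/∂n| = 1.91×10⁻³ / (1.13×10⁻⁴ × 0.671) = 25.1 m/s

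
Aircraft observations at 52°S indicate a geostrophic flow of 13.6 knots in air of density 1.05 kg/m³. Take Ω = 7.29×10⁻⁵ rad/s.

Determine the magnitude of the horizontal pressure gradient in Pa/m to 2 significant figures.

8.4×10⁻⁴ Pa/m

Coriolis parameter at 52°S:
f = 2Ω sin φ = 2 × 7.29×10⁻⁵ × sin 52° = 1.15×10⁻⁴ s⁻¹
Wind speed in SI: 13.6 knots = 7.00 m/s
Geostrophic balance rearranged: |∂P/∂n| = f ρ V_g
|∂P/∂n| = 1.15×10⁻⁴ × 1.05 × 7.00 = 8.44×10⁻⁴ Pa/m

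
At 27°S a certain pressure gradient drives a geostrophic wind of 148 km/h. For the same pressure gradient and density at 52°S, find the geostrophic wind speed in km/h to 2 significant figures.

85 km/h

With the same pressure gradient and density, V_g ∝ 1/f ∝ 1/sin φ.
V₂ = V₁ · sin φ₁ / sin φ₂ = 148 × sin 27° / sin 52°
V₂ = 148 × 0.4540/0.7880 = 85 km/h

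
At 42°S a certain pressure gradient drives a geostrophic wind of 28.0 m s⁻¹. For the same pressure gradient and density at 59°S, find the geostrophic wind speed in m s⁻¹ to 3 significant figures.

21.9 m s⁻¹

With the same pressure gradient and density, V_g ∝ 1/f ∝ 1/sin φ.
V₂ = V₁ · sin φ₁ / sin φ₂ = 28.0 × sin 42° / sin 59°
V₂ = 28.0 × 0.6691/0.8572 = 21.9 m s⁻¹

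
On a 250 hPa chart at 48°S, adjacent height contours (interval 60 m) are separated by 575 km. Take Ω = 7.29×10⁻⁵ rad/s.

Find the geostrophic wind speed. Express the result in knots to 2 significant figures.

18 knots

Coriolis parameter at 48°S:
f = 2Ω sin φ = 2 × 7.29×10⁻⁵ × sin 48° = 1.08×10⁻⁴ s⁻¹
Height gradient: |∂Z/∂n| = 60 m / 575000 m = 1.04×10⁻⁴
On a pressure surface, geostrophic balance gives V_g = (g/f)|∂Z/∂n|:
V_g = 9.81 × 1.04×10⁻⁴ / 1.08×10⁻⁴ = 9.45 m/s
Converting: 9.45 m/s × 1.944 = 18 knots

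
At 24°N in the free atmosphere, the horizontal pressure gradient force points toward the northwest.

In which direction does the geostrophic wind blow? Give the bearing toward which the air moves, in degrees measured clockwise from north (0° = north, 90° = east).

045°

The pressure-gradient force points toward the northwest (bearing 315°).
Geostrophic balance: in the Northern Hemisphere the Coriolis force deflects motion to the right, so the geostrophic wind blows 90° to the right of the pressure-gradient force (low pressure on the left).
Rotating 315° by 90° clockwise gives 045° — the wind blows toward the northeast.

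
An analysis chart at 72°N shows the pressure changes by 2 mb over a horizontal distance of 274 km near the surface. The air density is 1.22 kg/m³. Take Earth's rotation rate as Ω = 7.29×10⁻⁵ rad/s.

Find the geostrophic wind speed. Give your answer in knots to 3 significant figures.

8.39 knots

Coriolis parameter at 72°N:
f = 2Ω sin φ = 2 × 7.29×10⁻⁵ × sin 72° = 1.39×10⁻⁴ s⁻¹
Pressure gradient: |∂P/∂n| = 200 Pa / 274000 m = 7.30×10⁻⁴ Pa/m
Geostrophic balance (pressure-gradient force = Coriolis force):
V_g = (1/(fρ)) |∂P/∂n| = 7.30×10⁻⁴ / (1.39×10⁻⁴ × 1.22) = 4.31 m/s
Converting: 4.31 m/s × 1.944 = 8.39 knots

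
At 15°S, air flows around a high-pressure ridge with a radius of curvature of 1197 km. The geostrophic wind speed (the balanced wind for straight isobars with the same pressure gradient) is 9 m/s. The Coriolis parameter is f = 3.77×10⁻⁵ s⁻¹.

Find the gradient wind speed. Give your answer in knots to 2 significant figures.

24 knots

Around a high, pressure-gradient force acts outward with centrifugal, so Coriolis balances both:
fV = (1/ρ)|∂P/∂n| + V²/R  →  V² − fR·V + fR·V_g = 0
With fR = 3.77×10⁻⁵ × 1197×10³ m = 45.1 m/s:
V = [fR − √((fR)² − 4 fR V_g)]/2 = [45.1 − √(45.1² − 4×45.1×9)]/2 = 12.4 m/s
Supergeostrophic (V > V_g = 9 m/s), as expected around a high.
Converting: 12.4 m/s × 1.944 = 24 knots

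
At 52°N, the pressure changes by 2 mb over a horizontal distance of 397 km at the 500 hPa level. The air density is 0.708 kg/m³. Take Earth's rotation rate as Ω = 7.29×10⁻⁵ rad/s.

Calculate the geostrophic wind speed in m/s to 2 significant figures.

6.2 m/s

Coriolis parameter at 52°N:
f = 2Ω sin φ = 2 × 7.29×10⁻⁵ × sin 52° = 1.15×10⁻⁴ s⁻¹
Pressure gradient: |∂P/∂n| = 200 Pa / 397000 m = 5.04×10⁻⁴ Pa/m
Geostrophic balance (pressure-gradient force = Coriolis force):
V_g = (1/(fρ)) |∂P/∂n| = 5.04×10⁻⁴ / (1.15×10⁻⁴ × 0.708) = 6.19 m/s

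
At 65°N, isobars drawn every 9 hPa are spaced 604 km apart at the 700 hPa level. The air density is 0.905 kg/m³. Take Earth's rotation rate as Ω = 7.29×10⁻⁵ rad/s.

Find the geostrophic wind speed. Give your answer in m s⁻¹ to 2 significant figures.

12 m s⁻¹

Coriolis parameter at 65°N:
f = 2Ω sin φ = 2 × 7.29×10⁻⁵ × sin 65° = 1.32×10⁻⁴ s⁻¹
Pressure gradient: |∂P/∂n| = 900 Pa / 604000 m = 1.49×10⁻³ Pa/m
Geostrophic balance (pressure-gradient force = Coriolis force):
V_g = (1/(fρ)) |∂P/∂n| = 1.49×10⁻³ / (1.32×10⁻⁴ × 0.905) = 12.5 m/s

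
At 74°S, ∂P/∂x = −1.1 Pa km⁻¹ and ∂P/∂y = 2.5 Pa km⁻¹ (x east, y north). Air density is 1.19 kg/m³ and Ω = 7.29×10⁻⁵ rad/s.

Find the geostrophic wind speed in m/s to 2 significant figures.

16 m/s

Coriolis parameter at 74°S:
f = 2Ω sin φ = 2 × 7.29×10⁻⁵ × sin 74° = 1.40×10⁻⁴ s⁻¹
In the Southern Hemisphere f is negative: f = −1.40×10⁻⁴ s⁻¹.
Component geostrophic relations (x east, y north):
u_g = −(1/(fρ)) ∂P/∂y,  v_g = (1/(fρ)) ∂P/∂x
u_g = −(2.5×10⁻³)/(−1.40×10⁻⁴ × 1.19) = 15.0 m/s;  v_g = (−1.1×10⁻³)/(−1.40×10⁻⁴ × 1.19) = 6.60 m/s
|V_g| = √(u_g² + v_g²) = 16.4 m/s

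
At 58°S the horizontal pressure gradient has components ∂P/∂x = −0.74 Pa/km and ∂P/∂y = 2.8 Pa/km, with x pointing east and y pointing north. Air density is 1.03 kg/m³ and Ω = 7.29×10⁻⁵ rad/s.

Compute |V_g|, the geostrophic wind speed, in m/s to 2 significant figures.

Coriolis parameter at 58°S:
f = 2Ω sin φ = 2 × 7.29×10⁻⁵ × sin 58° = 1.24×10⁻⁴ s⁻¹
In the Southern Hemisphere f is negative: f = −1.24×10⁻⁴ s⁻¹.
Component geostrophic relations (x east, y north):
u_g = −(1/(fρ)) ∂P/∂y,  v_g = (1/(fρ)) ∂P/∂x
u_g = −(2.8×10⁻³)/(−1.24×10⁻⁴ × 1.03) = 22.0 m/s;  v_g = (−0.74×10⁻³)/(−1.24×10⁻⁴ × 1.03) = 5.81 m/s
|V_g| = √(u_g² + v_g²) = 22.7 m/s

23 m/s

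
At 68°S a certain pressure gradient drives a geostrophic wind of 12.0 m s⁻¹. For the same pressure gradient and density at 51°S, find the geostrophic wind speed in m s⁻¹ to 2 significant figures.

14 m s⁻¹

With the same pressure gradient and density, V_g ∝ 1/f ∝ 1/sin φ.
V₂ = V₁ · sin φ₁ / sin φ₂ = 12.0 × sin 68° / sin 51°
V₂ = 12.0 × 0.9272/0.7771 = 14 m s⁻¹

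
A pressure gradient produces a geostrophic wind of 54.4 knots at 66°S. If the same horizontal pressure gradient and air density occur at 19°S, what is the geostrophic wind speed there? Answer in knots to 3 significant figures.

With the same pressure gradient and density, V_g ∝ 1/f ∝ 1/sin φ.
V₂ = V₁ · sin φ₁ / sin φ₂ = 54.4 × sin 66° / sin 19°
V₂ = 54.4 × 0.9135/0.3256 = 153 knots

153 knots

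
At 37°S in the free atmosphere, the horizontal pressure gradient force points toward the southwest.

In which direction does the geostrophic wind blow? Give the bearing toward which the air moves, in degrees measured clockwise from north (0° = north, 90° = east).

135°

The pressure-gradient force points toward the southwest (bearing 225°).
Geostrophic balance: in the Southern Hemisphere the Coriolis force deflects motion to the left, so the geostrophic wind blows 90° to the left of the pressure-gradient force (low pressure on the right).
Rotating 225° by 90° counterclockwise gives 135° — the wind blows toward the southeast.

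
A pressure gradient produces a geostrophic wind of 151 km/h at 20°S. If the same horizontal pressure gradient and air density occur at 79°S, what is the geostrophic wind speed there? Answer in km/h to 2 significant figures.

With the same pressure gradient and density, V_g ∝ 1/f ∝ 1/sin φ.
V₂ = V₁ · sin φ₁ / sin φ₂ = 151 × sin 20° / sin 79°
V₂ = 151 × 0.3420/0.9816 = 53 km/h

53 km/h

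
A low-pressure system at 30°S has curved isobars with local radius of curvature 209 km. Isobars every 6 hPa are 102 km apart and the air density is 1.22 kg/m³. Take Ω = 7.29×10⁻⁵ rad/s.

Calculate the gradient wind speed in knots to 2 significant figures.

Coriolis parameter at 30°S:
f = 2Ω sin φ = 2 × 7.29×10⁻⁵ × sin 30° = 7.29×10⁻⁵ s⁻¹
Pressure gradient: |∂P/∂n| = 600 Pa / 102000 m = 5.88×10⁻³ Pa/m
Geostrophic speed: V_g = |∂P/∂n|/(fρ) = 5.88×10⁻³/(7.29×10⁻⁵ × 1.22) = 66.1 m/s
Around a low, centrifugal force acts outward with Coriolis, so pressure-gradient force balances both:
(1/ρ)|∂P/∂n| = fV + V²/R  →  V² + fR·V − fR·V_g = 0
With fR = 7.29×10⁻⁵ × 209×10³ m = 15.2 m/s:
V = [−fR + √((fR)² + 4 fR V_g)]/2 = [−15.2 + √(15.2² + 4×15.2×66.1)]/2 = 25 m/s
Subgeostrophic (V < V_g = 66.1 m/s), as expected around a low.
Converting: 25 m/s × 1.944 = 49 knots

49 knots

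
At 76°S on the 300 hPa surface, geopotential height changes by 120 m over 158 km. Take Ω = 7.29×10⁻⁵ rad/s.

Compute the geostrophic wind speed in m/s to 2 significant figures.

53 m/s

Coriolis parameter at 76°S:
f = 2Ω sin φ = 2 × 7.29×10⁻⁵ × sin 76° = 1.41×10⁻⁴ s⁻¹
Height gradient: |∂Z/∂n| = 120 m / 158000 m = 7.59×10⁻⁴
On a pressure surface, geostrophic balance gives V_g = (g/f)|∂Z/∂n|:
V_g = 9.81 × 7.59×10⁻⁴ / 1.41×10⁻⁴ = 52.7 m/s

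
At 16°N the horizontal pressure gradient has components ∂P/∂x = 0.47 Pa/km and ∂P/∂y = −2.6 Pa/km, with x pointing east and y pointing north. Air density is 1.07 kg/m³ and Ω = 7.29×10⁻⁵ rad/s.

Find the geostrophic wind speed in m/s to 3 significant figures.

Coriolis parameter at 16°N:
f = 2Ω sin φ = 2 × 7.29×10⁻⁵ × sin 16° = 4.02×10⁻⁵ s⁻¹
Component geostrophic relations (x east, y north):
u_g = −(1/(fρ)) ∂P/∂y,  v_g = (1/(fρ)) ∂P/∂x
u_g = −(−2.6×10⁻³)/(4.02×10⁻⁵ × 1.07) = 60.5 m/s;  v_g = (0.47×10⁻³)/(4.02×10⁻⁵ × 1.07) = 10.9 m/s
|V_g| = √(u_g² + v_g²) = 61.4 m/s

61.4 m/s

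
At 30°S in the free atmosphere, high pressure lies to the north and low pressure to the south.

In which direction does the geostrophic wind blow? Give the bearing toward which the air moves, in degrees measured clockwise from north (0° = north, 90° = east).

090°

The pressure-gradient force points toward the south (bearing 180°).
Geostrophic balance: in the Southern Hemisphere the Coriolis force deflects motion to the left, so the geostrophic wind blows 90° to the left of the pressure-gradient force (low pressure on the right).
Rotating 180° by 90° counterclockwise gives 090° — the wind blows toward the east.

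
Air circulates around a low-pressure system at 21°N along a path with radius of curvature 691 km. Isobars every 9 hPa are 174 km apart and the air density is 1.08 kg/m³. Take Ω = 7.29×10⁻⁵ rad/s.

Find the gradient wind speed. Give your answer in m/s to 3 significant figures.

Coriolis parameter at 21°N:
f = 2Ω sin φ = 2 × 7.29×10⁻⁵ × sin 21° = 5.23×10⁻⁵ s⁻¹
Pressure gradient: |∂P/∂n| = 900 Pa / 174000 m = 5.17×10⁻³ Pa/m
Geostrophic speed: V_g = |∂P/∂n|/(fρ) = 5.17×10⁻³/(5.23×10⁻⁵ × 1.08) = 91.7 m/s
Around a low, centrifugal force acts outward with Coriolis, so pressure-gradient force balances both:
(1/ρ)|∂P/∂n| = fV + V²/R  →  V² + fR·V − fR·V_g = 0
With fR = 5.23×10⁻⁵ × 691×10³ m = 36.1 m/s:
V = [−fR + √((fR)² + 4 fR V_g)]/2 = [−36.1 + √(36.1² + 4×36.1×91.7)]/2 = 42.2 m/s
Subgeostrophic (V < V_g = 91.7 m/s), as expected around a low.

42.2 m/s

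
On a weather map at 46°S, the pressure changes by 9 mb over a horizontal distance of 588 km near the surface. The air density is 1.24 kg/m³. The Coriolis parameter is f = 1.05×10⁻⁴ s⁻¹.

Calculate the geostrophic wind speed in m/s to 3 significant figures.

11.8 m/s

Pressure gradient: |∂P/∂n| = 900 Pa / 588000 m = 1.53×10⁻³ Pa/m
Geostrophic balance (pressure-gradient force = Coriolis force):
V_g = (1/(fρ)) |∂P/∂n| = 1.53×10⁻³ / (1.05×10⁻⁴ × 1.24) = 11.8 m/s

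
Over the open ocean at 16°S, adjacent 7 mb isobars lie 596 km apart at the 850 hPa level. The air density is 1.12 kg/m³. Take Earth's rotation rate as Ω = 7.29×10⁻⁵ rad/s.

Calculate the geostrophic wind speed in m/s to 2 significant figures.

26 m/s

Coriolis parameter at 16°S:
f = 2Ω sin φ = 2 × 7.29×10⁻⁵ × sin 16° = 4.02×10⁻⁵ s⁻¹
Pressure gradient: |∂P/∂n| = 700 Pa / 596000 m = 1.17×10⁻³ Pa/m
Geostrophic balance (pressure-gradient force = Coriolis force):
V_g = (1/(fρ)) |∂P/∂n| = 1.17×10⁻³ / (4.02×10⁻⁵ × 1.12) = 26.1 m/s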